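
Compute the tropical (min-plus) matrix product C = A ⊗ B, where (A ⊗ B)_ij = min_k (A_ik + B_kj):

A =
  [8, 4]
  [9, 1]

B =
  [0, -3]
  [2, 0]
A ⊗ B =
  [6, 4]
  [3, 1]

Apply the min-plus product entry-by-entry:
  C[0][0] = min over k of (A[0][0] + B[0][0] = 8 + 0 = 8, A[0][1] + B[1][0] = 4 + 2 = 6) = 6 (attained at k = 1)
  C[0][1] = min over k of (A[0][0] + B[0][1] = 8 + -3 = 5, A[0][1] + B[1][1] = 4 + 0 = 4) = 4 (attained at k = 1)
  C[1][0] = min over k of (A[1][0] + B[0][0] = 9 + 0 = 9, A[1][1] + B[1][0] = 1 + 2 = 3) = 3 (attained at k = 1)
  C[1][1] = min over k of (A[1][0] + B[0][1] = 9 + -3 = 6, A[1][1] + B[1][1] = 1 + 0 = 1) = 1 (attained at k = 1)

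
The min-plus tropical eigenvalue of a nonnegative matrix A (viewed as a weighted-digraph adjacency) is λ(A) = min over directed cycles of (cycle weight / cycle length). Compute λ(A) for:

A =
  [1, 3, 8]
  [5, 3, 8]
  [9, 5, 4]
λ(A) = 1

Enumerate directed cycles and compute their means (weight / length). Sample:
  cycle 0 → 0: weight = 1, length = 1, mean = 1/1 ≈ 1.000
  cycle 1 → 1: weight = 3, length = 1, mean = 3/1 ≈ 3.000
  cycle 2 → 2: weight = 4, length = 1, mean = 4/1 ≈ 4.000
  cycle 0 → 1 → 0: weight = 8, length = 2, mean = 8/2 ≈ 4.000
  cycle 0 → 2 → 0: weight = 17, length = 2, mean = 17/2 ≈ 8.500
  cycle 1 → 0 → 1: weight = 8, length = 2, mean = 8/2 ≈ 4.000
Minimum mean = 1.000, attained e.g. along the cycle 0 → 0 with weight 1 and length 1. So λ(A) = 1/1 = 1.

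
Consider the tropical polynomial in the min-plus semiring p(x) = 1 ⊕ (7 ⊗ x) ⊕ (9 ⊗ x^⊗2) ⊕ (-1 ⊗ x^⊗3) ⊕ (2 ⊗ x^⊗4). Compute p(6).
p(6) = 1

A tropical monomial a ⊗ x^⊗i evaluates to a + i · x. Evaluating each term at x = 6:
  Term 0 contributes 1 + 0 · 6 = 1
  Term 1 contributes 7 + 1 · 6 = 13
  Term 2 contributes 9 + 2 · 6 = 21
  Term 3 contributes -1 + 3 · 6 = 17
  Term 4 contributes 2 + 4 · 6 = 26
p(6) = ⊕ of these = min[1, 13, 21, 17, 26] = 1.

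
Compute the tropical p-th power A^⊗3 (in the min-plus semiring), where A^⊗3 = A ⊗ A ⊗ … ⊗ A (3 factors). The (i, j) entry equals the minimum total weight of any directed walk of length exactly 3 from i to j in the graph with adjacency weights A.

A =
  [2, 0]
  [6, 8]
A^⊗3 =
  [6, 4]
  [10, 8]

Each entry (A^⊗3)_ij equals the minimum over all length-3 walks i = v_0 → v_1 → … → v_3 = j of Σ_t A[v_t][v_{t+1}]. For example, for (i, j) = (0, 1) we minimise over 4 possible intermediate vertex sequences; the minimum is 4, attained along the walk 0 → 0 → 0 → 1.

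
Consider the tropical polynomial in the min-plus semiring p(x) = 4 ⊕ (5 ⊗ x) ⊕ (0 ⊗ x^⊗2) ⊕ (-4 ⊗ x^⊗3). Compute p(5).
p(5) = 4

A tropical monomial a ⊗ x^⊗i evaluates to a + i · x. Evaluating each term at x = 5:
  Term 0 contributes 4 + 0 · 5 = 4
  Term 1 contributes 5 + 1 · 5 = 10
  Term 2 contributes 0 + 2 · 5 = 10
  Term 3 contributes -4 + 3 · 5 = 11
p(5) = ⊕ of these = min[4, 10, 10, 11] = 4.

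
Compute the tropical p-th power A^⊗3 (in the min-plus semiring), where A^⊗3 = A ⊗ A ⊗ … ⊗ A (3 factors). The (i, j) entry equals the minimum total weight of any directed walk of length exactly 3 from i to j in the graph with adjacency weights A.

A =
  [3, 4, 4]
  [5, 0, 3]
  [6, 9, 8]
A^⊗3 =
  [9, 4, 7]
  [5, 0, 3]
  [12, 9, 12]

Each entry (A^⊗3)_ij equals the minimum over all length-3 walks i = v_0 → v_1 → … → v_3 = j of Σ_t A[v_t][v_{t+1}]. For example, for (i, j) = (0, 2) we minimise over 9 possible intermediate vertex sequences; the minimum is 7, attained along the walk 0 → 1 → 1 → 2.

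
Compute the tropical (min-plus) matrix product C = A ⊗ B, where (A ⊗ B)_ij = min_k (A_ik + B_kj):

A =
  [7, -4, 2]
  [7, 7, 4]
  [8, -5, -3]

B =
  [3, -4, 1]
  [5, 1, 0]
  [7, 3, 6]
A ⊗ B =
  [1, -3, -4]
  [10, 3, 7]
  [0, -4, -5]

Apply the min-plus product entry-by-entry:
  C[0][0] = min over k of (A[0][0] + B[0][0] = 7 + 3 = 10, A[0][1] + B[1][0] = -4 + 5 = 1, A[0][2] + B[2][0] = 2 + 7 = 9) = 1 (attained at k = 1)
  C[0][1] = min over k of (A[0][0] + B[0][1] = 7 + -4 = 3, A[0][1] + B[1][1] = -4 + 1 = -3, A[0][2] + B[2][1] = 2 + 3 = 5) = -3 (attained at k = 1)
  C[0][2] = min over k of (A[0][0] + B[0][2] = 7 + 1 = 8, A[0][1] + B[1][2] = -4 + 0 = -4, A[0][2] + B[2][2] = 2 + 6 = 8) = -4 (attained at k = 1)
  C[1][0] = min over k of (A[1][0] + B[0][0] = 7 + 3 = 10, A[1][1] + B[1][0] = 7 + 5 = 12, A[1][2] + B[2][0] = 4 + 7 = 11) = 10 (attained at k = 0)
  C[1][1] = min over k of (A[1][0] + B[0][1] = 7 + -4 = 3, A[1][1] + B[1][1] = 7 + 1 = 8, A[1][2] + B[2][1] = 4 + 3 = 7) = 3 (attained at k = 0)
  C[1][2] = min over k of (A[1][0] + B[0][2] = 7 + 1 = 8, A[1][1] + B[1][2] = 7 + 0 = 7, A[1][2] + B[2][2] = 4 + 6 = 10) = 7 (attained at k = 1)
  C[2][0] = min over k of (A[2][0] + B[0][0] = 8 + 3 = 11, A[2][1] + B[1][0] = -5 + 5 = 0, A[2][2] + B[2][0] = -3 + 7 = 4) = 0 (attained at k = 1)
  C[2][1] = min over k of (A[2][0] + B[0][1] = 8 + -4 = 4, A[2][1] + B[1][1] = -5 + 1 = -4, A[2][2] + B[2][1] = -3 + 3 = 0) = -4 (attained at k = 1)
  C[2][2] = min over k of (A[2][0] + B[0][2] = 8 + 1 = 9, A[2][1] + B[1][2] = -5 + 0 = -5, A[2][2] + B[2][2] = -3 + 6 = 3) = -5 (attained at k = 1)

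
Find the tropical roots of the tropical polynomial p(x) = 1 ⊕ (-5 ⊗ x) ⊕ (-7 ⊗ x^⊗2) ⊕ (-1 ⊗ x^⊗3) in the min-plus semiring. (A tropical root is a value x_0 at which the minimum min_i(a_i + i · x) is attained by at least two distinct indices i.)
Roots: {-6, 2, 6}

Each tropical root is a break point of the lower envelope of the lines y = a_i + i · x (there are 4 lines, with slopes 0, 1, ..., 3). Only the lines that attain the minimum somewhere contribute to roots; other lines are dominated. Here the surviving (envelope) indices are i = 3, i = 2, i = 1, i = 0.
Intersections between consecutive envelope lines give the roots: for adjacent envelope indices i < j the intersection is x = (a_i − a_j) / (j − i). Reading off the sorted break points: {-6, 2, 6}.
Verification: at each break x_0, at least two indices attain the minimum of min_i(a_i + i · x_0).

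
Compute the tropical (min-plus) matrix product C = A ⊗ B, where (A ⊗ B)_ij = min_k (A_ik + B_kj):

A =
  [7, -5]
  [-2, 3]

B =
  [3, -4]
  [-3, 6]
A ⊗ B =
  [-8, 1]
  [0, -6]

Apply the min-plus product entry-by-entry:
  C[0][0] = min over k of (A[0][0] + B[0][0] = 7 + 3 = 10, A[0][1] + B[1][0] = -5 + -3 = -8) = -8 (attained at k = 1)
  C[0][1] = min over k of (A[0][0] + B[0][1] = 7 + -4 = 3, A[0][1] + B[1][1] = -5 + 6 = 1) = 1 (attained at k = 1)
  C[1][0] = min over k of (A[1][0] + B[0][0] = -2 + 3 = 1, A[1][1] + B[1][0] = 3 + -3 = 0) = 0 (attained at k = 1)
  C[1][1] = min over k of (A[1][0] + B[0][1] = -2 + -4 = -6, A[1][1] + B[1][1] = 3 + 6 = 9) = -6 (attained at k = 0)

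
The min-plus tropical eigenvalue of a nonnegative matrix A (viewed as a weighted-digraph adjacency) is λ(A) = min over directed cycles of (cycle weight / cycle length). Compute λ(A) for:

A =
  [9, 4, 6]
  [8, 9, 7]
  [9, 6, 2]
λ(A) = 2

Enumerate directed cycles and compute their means (weight / length). Sample:
  cycle 0 → 0: weight = 9, length = 1, mean = 9/1 ≈ 9.000
  cycle 1 → 1: weight = 9, length = 1, mean = 9/1 ≈ 9.000
  cycle 2 → 2: weight = 2, length = 1, mean = 2/1 ≈ 2.000
  cycle 0 → 1 → 0: weight = 12, length = 2, mean = 12/2 ≈ 6.000
  cycle 0 → 2 → 0: weight = 15, length = 2, mean = 15/2 ≈ 7.500
  cycle 1 → 0 → 1: weight = 12, length = 2, mean = 12/2 ≈ 6.000
Minimum mean = 2.000, attained e.g. along the cycle 2 → 2 with weight 2 and length 1. So λ(A) = 2/1 = 2.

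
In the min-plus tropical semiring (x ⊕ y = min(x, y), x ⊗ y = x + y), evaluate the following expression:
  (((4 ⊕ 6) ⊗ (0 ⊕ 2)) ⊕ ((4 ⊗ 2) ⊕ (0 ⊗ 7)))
(((4 ⊕ 6) ⊗ (0 ⊕ 2)) ⊕ ((4 ⊗ 2) ⊕ (0 ⊗ 7))) = 4

Expand innermost to outermost. Recall ⊕ takes the minimum of its arguments and ⊗ takes their sum. Working out the expression (((4 ⊕ 6) ⊗ (0 ⊕ 2)) ⊕ ((4 ⊗ 2) ⊕ (0 ⊗ 7))) gives 4.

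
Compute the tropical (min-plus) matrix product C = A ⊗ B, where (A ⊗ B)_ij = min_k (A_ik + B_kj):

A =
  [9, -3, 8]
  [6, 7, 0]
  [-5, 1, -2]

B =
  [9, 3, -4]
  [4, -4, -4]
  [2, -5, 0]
A ⊗ B =
  [1, -7, -7]
  [2, -5, 0]
  [0, -7, -9]

Apply the min-plus product entry-by-entry:
  C[0][0] = min over k of (A[0][0] + B[0][0] = 9 + 9 = 18, A[0][1] + B[1][0] = -3 + 4 = 1, A[0][2] + B[2][0] = 8 + 2 = 10) = 1 (attained at k = 1)
  C[0][1] = min over k of (A[0][0] + B[0][1] = 9 + 3 = 12, A[0][1] + B[1][1] = -3 + -4 = -7, A[0][2] + B[2][1] = 8 + -5 = 3) = -7 (attained at k = 1)
  C[0][2] = min over k of (A[0][0] + B[0][2] = 9 + -4 = 5, A[0][1] + B[1][2] = -3 + -4 = -7, A[0][2] + B[2][2] = 8 + 0 = 8) = -7 (attained at k = 1)
  C[1][0] = min over k of (A[1][0] + B[0][0] = 6 + 9 = 15, A[1][1] + B[1][0] = 7 + 4 = 11, A[1][2] + B[2][0] = 0 + 2 = 2) = 2 (attained at k = 2)
  C[1][1] = min over k of (A[1][0] + B[0][1] = 6 + 3 = 9, A[1][1] + B[1][1] = 7 + -4 = 3, A[1][2] + B[2][1] = 0 + -5 = -5) = -5 (attained at k = 2)
  C[1][2] = min over k of (A[1][0] + B[0][2] = 6 + -4 = 2, A[1][1] + B[1][2] = 7 + -4 = 3, A[1][2] + B[2][2] = 0 + 0 = 0) = 0 (attained at k = 2)
  C[2][0] = min over k of (A[2][0] + B[0][0] = -5 + 9 = 4, A[2][1] + B[1][0] = 1 + 4 = 5, A[2][2] + B[2][0] = -2 + 2 = 0) = 0 (attained at k = 2)
  C[2][1] = min over k of (A[2][0] + B[0][1] = -5 + 3 = -2, A[2][1] + B[1][1] = 1 + -4 = -3, A[2][2] + B[2][1] = -2 + -5 = -7) = -7 (attained at k = 2)
  C[2][2] = min over k of (A[2][0] + B[0][2] = -5 + -4 = -9, A[2][1] + B[1][2] = 1 + -4 = -3, A[2][2] + B[2][2] = -2 + 0 = -2) = -9 (attained at k = 0)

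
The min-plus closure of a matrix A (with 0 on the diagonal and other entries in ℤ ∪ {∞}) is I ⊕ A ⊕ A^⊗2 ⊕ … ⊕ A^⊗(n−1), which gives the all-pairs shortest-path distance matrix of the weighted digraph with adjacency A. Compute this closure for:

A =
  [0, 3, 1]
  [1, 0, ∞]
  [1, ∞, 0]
Closure =
  [0, 3, 1]
  [1, 0, 2]
  [1, 4, 0]

This is the Floyd-Warshall all-pairs shortest-path computation. For each intermediate vertex k = 0, 1, …, 2, update dist[i][j] ← min(dist[i][j], dist[i][k] + dist[k][j]). The final matrix gives, for each (i, j), the minimum total weight of any directed path from i to j (possibly empty when i = j).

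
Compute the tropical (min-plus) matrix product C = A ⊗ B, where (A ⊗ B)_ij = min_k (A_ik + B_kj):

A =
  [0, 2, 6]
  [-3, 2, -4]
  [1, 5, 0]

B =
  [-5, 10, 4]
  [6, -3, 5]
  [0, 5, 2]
A ⊗ B =
  [-5, -1, 4]
  [-8, -1, -2]
  [-4, 2, 2]

Apply the min-plus product entry-by-entry:
  C[0][0] = min over k of (A[0][0] + B[0][0] = 0 + -5 = -5, A[0][1] + B[1][0] = 2 + 6 = 8, A[0][2] + B[2][0] = 6 + 0 = 6) = -5 (attained at k = 0)
  C[0][1] = min over k of (A[0][0] + B[0][1] = 0 + 10 = 10, A[0][1] + B[1][1] = 2 + -3 = -1, A[0][2] + B[2][1] = 6 + 5 = 11) = -1 (attained at k = 1)
  C[0][2] = min over k of (A[0][0] + B[0][2] = 0 + 4 = 4, A[0][1] + B[1][2] = 2 + 5 = 7, A[0][2] + B[2][2] = 6 + 2 = 8) = 4 (attained at k = 0)
  C[1][0] = min over k of (A[1][0] + B[0][0] = -3 + -5 = -8, A[1][1] + B[1][0] = 2 + 6 = 8, A[1][2] + B[2][0] = -4 + 0 = -4) = -8 (attained at k = 0)
  C[1][1] = min over k of (A[1][0] + B[0][1] = -3 + 10 = 7, A[1][1] + B[1][1] = 2 + -3 = -1, A[1][2] + B[2][1] = -4 + 5 = 1) = -1 (attained at k = 1)
  C[1][2] = min over k of (A[1][0] + B[0][2] = -3 + 4 = 1, A[1][1] + B[1][2] = 2 + 5 = 7, A[1][2] + B[2][2] = -4 + 2 = -2) = -2 (attained at k = 2)
  C[2][0] = min over k of (A[2][0] + B[0][0] = 1 + -5 = -4, A[2][1] + B[1][0] = 5 + 6 = 11, A[2][2] + B[2][0] = 0 + 0 = 0) = -4 (attained at k = 0)
  C[2][1] = min over k of (A[2][0] + B[0][1] = 1 + 10 = 11, A[2][1] + B[1][1] = 5 + -3 = 2, A[2][2] + B[2][1] = 0 + 5 = 5) = 2 (attained at k = 1)
  C[2][2] = min over k of (A[2][0] + B[0][2] = 1 + 4 = 5, A[2][1] + B[1][2] = 5 + 5 = 10, A[2][2] + B[2][2] = 0 + 2 = 2) = 2 (attained at k = 2)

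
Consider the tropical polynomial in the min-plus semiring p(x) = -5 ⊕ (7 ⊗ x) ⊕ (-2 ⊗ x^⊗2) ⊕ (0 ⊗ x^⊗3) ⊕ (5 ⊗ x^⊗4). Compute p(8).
p(8) = -5

A tropical monomial a ⊗ x^⊗i evaluates to a + i · x. Evaluating each term at x = 8:
  Term 0 contributes -5 + 0 · 8 = -5
  Term 1 contributes 7 + 1 · 8 = 15
  Term 2 contributes -2 + 2 · 8 = 14
  Term 3 contributes 0 + 3 · 8 = 24
  Term 4 contributes 5 + 4 · 8 = 37
p(8) = ⊕ of these = min[-5, 15, 14, 24, 37] = -5.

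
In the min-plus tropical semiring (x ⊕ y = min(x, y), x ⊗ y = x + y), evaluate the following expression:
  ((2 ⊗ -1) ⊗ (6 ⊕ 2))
((2 ⊗ -1) ⊗ (6 ⊕ 2)) = 3

Expand innermost to outermost. Recall ⊕ takes the minimum of its arguments and ⊗ takes their sum. Working out the expression ((2 ⊗ -1) ⊗ (6 ⊕ 2)) gives 3.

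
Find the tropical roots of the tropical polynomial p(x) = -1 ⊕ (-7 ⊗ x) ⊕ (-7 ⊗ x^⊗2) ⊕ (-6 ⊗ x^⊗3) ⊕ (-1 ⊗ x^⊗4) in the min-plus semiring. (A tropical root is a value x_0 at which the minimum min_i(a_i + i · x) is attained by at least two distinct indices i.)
Roots: {-5, -1, 0, 6}

Each tropical root is a break point of the lower envelope of the lines y = a_i + i · x (there are 5 lines, with slopes 0, 1, ..., 4). Only the lines that attain the minimum somewhere contribute to roots; other lines are dominated. Here the surviving (envelope) indices are i = 4, i = 3, i = 2, i = 1, i = 0.
Intersections between consecutive envelope lines give the roots: for adjacent envelope indices i < j the intersection is x = (a_i − a_j) / (j − i). Reading off the sorted break points: {-5, -1, 0, 6}.
Verification: at each break x_0, at least two indices attain the minimum of min_i(a_i + i · x_0).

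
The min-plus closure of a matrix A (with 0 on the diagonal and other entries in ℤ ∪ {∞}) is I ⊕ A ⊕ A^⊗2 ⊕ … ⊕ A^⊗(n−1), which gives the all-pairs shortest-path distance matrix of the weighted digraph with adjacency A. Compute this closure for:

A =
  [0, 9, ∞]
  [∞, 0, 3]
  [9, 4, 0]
Closure =
  [0, 9, 12]
  [12, 0, 3]
  [9, 4, 0]

This is the Floyd-Warshall all-pairs shortest-path computation. For each intermediate vertex k = 0, 1, …, 2, update dist[i][j] ← min(dist[i][j], dist[i][k] + dist[k][j]). The final matrix gives, for each (i, j), the minimum total weight of any directed path from i to j (possibly empty when i = j).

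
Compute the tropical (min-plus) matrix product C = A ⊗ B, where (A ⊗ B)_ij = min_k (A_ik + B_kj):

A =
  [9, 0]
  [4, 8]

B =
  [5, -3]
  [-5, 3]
A ⊗ B =
  [-5, 3]
  [3, 1]

Apply the min-plus product entry-by-entry:
  C[0][0] = min over k of (A[0][0] + B[0][0] = 9 + 5 = 14, A[0][1] + B[1][0] = 0 + -5 = -5) = -5 (attained at k = 1)
  C[0][1] = min over k of (A[0][0] + B[0][1] = 9 + -3 = 6, A[0][1] + B[1][1] = 0 + 3 = 3) = 3 (attained at k = 1)
  C[1][0] = min over k of (A[1][0] + B[0][0] = 4 + 5 = 9, A[1][1] + B[1][0] = 8 + -5 = 3) = 3 (attained at k = 1)
  C[1][1] = min over k of (A[1][0] + B[0][1] = 4 + -3 = 1, A[1][1] + B[1][1] = 8 + 3 = 11) = 1 (attained at k = 0)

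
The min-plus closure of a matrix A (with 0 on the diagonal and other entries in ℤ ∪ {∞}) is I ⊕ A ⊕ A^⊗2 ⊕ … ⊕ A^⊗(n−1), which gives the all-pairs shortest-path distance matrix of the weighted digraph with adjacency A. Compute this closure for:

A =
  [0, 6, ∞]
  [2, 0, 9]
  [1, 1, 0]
Closure =
  [0, 6, 15]
  [2, 0, 9]
  [1, 1, 0]

This is the Floyd-Warshall all-pairs shortest-path computation. For each intermediate vertex k = 0, 1, …, 2, update dist[i][j] ← min(dist[i][j], dist[i][k] + dist[k][j]). The final matrix gives, for each (i, j), the minimum total weight of any directed path from i to j (possibly empty when i = j).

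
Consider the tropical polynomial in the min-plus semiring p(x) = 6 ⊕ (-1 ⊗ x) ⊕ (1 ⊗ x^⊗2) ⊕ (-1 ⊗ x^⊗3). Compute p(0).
p(0) = -1

A tropical monomial a ⊗ x^⊗i evaluates to a + i · x. Evaluating each term at x = 0:
  Term 0 contributes 6 + 0 · 0 = 6
  Term 1 contributes -1 + 1 · 0 = -1
  Term 2 contributes 1 + 2 · 0 = 1
  Term 3 contributes -1 + 3 · 0 = -1
p(0) = ⊕ of these = min[6, -1, 1, -1] = -1.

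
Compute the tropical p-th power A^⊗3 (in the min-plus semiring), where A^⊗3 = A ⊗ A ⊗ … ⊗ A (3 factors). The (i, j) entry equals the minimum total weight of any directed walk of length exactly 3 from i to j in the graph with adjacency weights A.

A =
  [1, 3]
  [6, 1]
A^⊗3 =
  [3, 5]
  [8, 3]

Each entry (A^⊗3)_ij equals the minimum over all length-3 walks i = v_0 → v_1 → … → v_3 = j of Σ_t A[v_t][v_{t+1}]. For example, for (i, j) = (0, 1) we minimise over 4 possible intermediate vertex sequences; the minimum is 5, attained along the walk 0 → 0 → 0 → 1.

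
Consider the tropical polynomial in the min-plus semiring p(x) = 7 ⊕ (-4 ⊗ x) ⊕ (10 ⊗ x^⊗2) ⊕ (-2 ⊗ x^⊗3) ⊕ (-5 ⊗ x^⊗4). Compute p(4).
p(4) = 0

A tropical monomial a ⊗ x^⊗i evaluates to a + i · x. Evaluating each term at x = 4:
  Term 0 contributes 7 + 0 · 4 = 7
  Term 1 contributes -4 + 1 · 4 = 0
  Term 2 contributes 10 + 2 · 4 = 18
  Term 3 contributes -2 + 3 · 4 = 10
  Term 4 contributes -5 + 4 · 4 = 11
p(4) = ⊕ of these = min[7, 0, 18, 10, 11] = 0.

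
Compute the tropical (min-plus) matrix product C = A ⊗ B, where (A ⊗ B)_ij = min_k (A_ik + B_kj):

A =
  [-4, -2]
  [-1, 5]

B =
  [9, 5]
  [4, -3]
A ⊗ B =
  [2, -5]
  [8, 2]

Apply the min-plus product entry-by-entry:
  C[0][0] = min over k of (A[0][0] + B[0][0] = -4 + 9 = 5, A[0][1] + B[1][0] = -2 + 4 = 2) = 2 (attained at k = 1)
  C[0][1] = min over k of (A[0][0] + B[0][1] = -4 + 5 = 1, A[0][1] + B[1][1] = -2 + -3 = -5) = -5 (attained at k = 1)
  C[1][0] = min over k of (A[1][0] + B[0][0] = -1 + 9 = 8, A[1][1] + B[1][0] = 5 + 4 = 9) = 8 (attained at k = 0)
  C[1][1] = min over k of (A[1][0] + B[0][1] = -1 + 5 = 4, A[1][1] + B[1][1] = 5 + -3 = 2) = 2 (attained at k = 1)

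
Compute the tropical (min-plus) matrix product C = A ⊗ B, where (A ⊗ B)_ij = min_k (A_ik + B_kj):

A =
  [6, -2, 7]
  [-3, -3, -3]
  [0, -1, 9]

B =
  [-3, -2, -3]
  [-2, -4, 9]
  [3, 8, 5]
A ⊗ B =
  [-4, -6, 3]
  [-6, -7, -6]
  [-3, -5, -3]

Apply the min-plus product entry-by-entry:
  C[0][0] = min over k of (A[0][0] + B[0][0] = 6 + -3 = 3, A[0][1] + B[1][0] = -2 + -2 = -4, A[0][2] + B[2][0] = 7 + 3 = 10) = -4 (attained at k = 1)
  C[0][1] = min over k of (A[0][0] + B[0][1] = 6 + -2 = 4, A[0][1] + B[1][1] = -2 + -4 = -6, A[0][2] + B[2][1] = 7 + 8 = 15) = -6 (attained at k = 1)
  C[0][2] = min over k of (A[0][0] + B[0][2] = 6 + -3 = 3, A[0][1] + B[1][2] = -2 + 9 = 7, A[0][2] + B[2][2] = 7 + 5 = 12) = 3 (attained at k = 0)
  C[1][0] = min over k of (A[1][0] + B[0][0] = -3 + -3 = -6, A[1][1] + B[1][0] = -3 + -2 = -5, A[1][2] + B[2][0] = -3 + 3 = 0) = -6 (attained at k = 0)
  C[1][1] = min over k of (A[1][0] + B[0][1] = -3 + -2 = -5, A[1][1] + B[1][1] = -3 + -4 = -7, A[1][2] + B[2][1] = -3 + 8 = 5) = -7 (attained at k = 1)
  C[1][2] = min over k of (A[1][0] + B[0][2] = -3 + -3 = -6, A[1][1] + B[1][2] = -3 + 9 = 6, A[1][2] + B[2][2] = -3 + 5 = 2) = -6 (attained at k = 0)
  C[2][0] = min over k of (A[2][0] + B[0][0] = 0 + -3 = -3, A[2][1] + B[1][0] = -1 + -2 = -3, A[2][2] + B[2][0] = 9 + 3 = 12) = -3 (attained at k = 0)
  C[2][1] = min over k of (A[2][0] + B[0][1] = 0 + -2 = -2, A[2][1] + B[1][1] = -1 + -4 = -5, A[2][2] + B[2][1] = 9 + 8 = 17) = -5 (attained at k = 1)
  C[2][2] = min over k of (A[2][0] + B[0][2] = 0 + -3 = -3, A[2][1] + B[1][2] = -1 + 9 = 8, A[2][2] + B[2][2] = 9 + 5 = 14) = -3 (attained at k = 0)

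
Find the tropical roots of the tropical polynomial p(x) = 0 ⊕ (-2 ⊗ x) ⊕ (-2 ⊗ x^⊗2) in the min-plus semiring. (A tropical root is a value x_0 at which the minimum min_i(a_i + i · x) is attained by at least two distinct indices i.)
Roots: {0, 2}

Each tropical root is a break point of the lower envelope of the lines y = a_i + i · x (there are 3 lines, with slopes 0, 1, ..., 2). Only the lines that attain the minimum somewhere contribute to roots; other lines are dominated. Here the surviving (envelope) indices are i = 2, i = 1, i = 0.
Intersections between consecutive envelope lines give the roots: for adjacent envelope indices i < j the intersection is x = (a_i − a_j) / (j − i). Reading off the sorted break points: {0, 2}.
Verification: at each break x_0, at least two indices attain the minimum of min_i(a_i + i · x_0).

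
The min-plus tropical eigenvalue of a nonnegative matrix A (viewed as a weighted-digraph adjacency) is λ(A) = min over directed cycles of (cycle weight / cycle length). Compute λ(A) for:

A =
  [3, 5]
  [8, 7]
λ(A) = 3

Enumerate directed cycles and compute their means (weight / length). Sample:
  cycle 0 → 0: weight = 3, length = 1, mean = 3/1 ≈ 3.000
  cycle 1 → 1: weight = 7, length = 1, mean = 7/1 ≈ 7.000
  cycle 0 → 1 → 0: weight = 13, length = 2, mean = 13/2 ≈ 6.500
  cycle 1 → 0 → 1: weight = 13, length = 2, mean = 13/2 ≈ 6.500
Minimum mean = 3.000, attained e.g. along the cycle 0 → 0 with weight 3 and length 1. So λ(A) = 3/1 = 3.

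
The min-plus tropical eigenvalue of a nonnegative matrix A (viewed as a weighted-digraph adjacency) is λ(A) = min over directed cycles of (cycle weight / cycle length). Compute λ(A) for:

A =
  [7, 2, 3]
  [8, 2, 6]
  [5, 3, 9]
λ(A) = 2

Enumerate directed cycles and compute their means (weight / length). Sample:
  cycle 0 → 0: weight = 7, length = 1, mean = 7/1 ≈ 7.000
  cycle 1 → 1: weight = 2, length = 1, mean = 2/1 ≈ 2.000
  cycle 2 → 2: weight = 9, length = 1, mean = 9/1 ≈ 9.000
  cycle 0 → 1 → 0: weight = 10, length = 2, mean = 10/2 ≈ 5.000
  cycle 0 → 2 → 0: weight = 8, length = 2, mean = 8/2 ≈ 4.000
  cycle 1 → 0 → 1: weight = 10, length = 2, mean = 10/2 ≈ 5.000
Minimum mean = 2.000, attained e.g. along the cycle 1 → 1 with weight 2 and length 1. So λ(A) = 2/1 = 2.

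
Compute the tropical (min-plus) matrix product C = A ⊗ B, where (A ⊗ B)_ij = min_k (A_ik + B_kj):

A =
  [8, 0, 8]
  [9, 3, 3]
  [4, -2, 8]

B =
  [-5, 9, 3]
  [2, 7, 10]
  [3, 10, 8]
A ⊗ B =
  [2, 7, 10]
  [4, 10, 11]
  [-1, 5, 7]

Apply the min-plus product entry-by-entry:
  C[0][0] = min over k of (A[0][0] + B[0][0] = 8 + -5 = 3, A[0][1] + B[1][0] = 0 + 2 = 2, A[0][2] + B[2][0] = 8 + 3 = 11) = 2 (attained at k = 1)
  C[0][1] = min over k of (A[0][0] + B[0][1] = 8 + 9 = 17, A[0][1] + B[1][1] = 0 + 7 = 7, A[0][2] + B[2][1] = 8 + 10 = 18) = 7 (attained at k = 1)
  C[0][2] = min over k of (A[0][0] + B[0][2] = 8 + 3 = 11, A[0][1] + B[1][2] = 0 + 10 = 10, A[0][2] + B[2][2] = 8 + 8 = 16) = 10 (attained at k = 1)
  C[1][0] = min over k of (A[1][0] + B[0][0] = 9 + -5 = 4, A[1][1] + B[1][0] = 3 + 2 = 5, A[1][2] + B[2][0] = 3 + 3 = 6) = 4 (attained at k = 0)
  C[1][1] = min over k of (A[1][0] + B[0][1] = 9 + 9 = 18, A[1][1] + B[1][1] = 3 + 7 = 10, A[1][2] + B[2][1] = 3 + 10 = 13) = 10 (attained at k = 1)
  C[1][2] = min over k of (A[1][0] + B[0][2] = 9 + 3 = 12, A[1][1] + B[1][2] = 3 + 10 = 13, A[1][2] + B[2][2] = 3 + 8 = 11) = 11 (attained at k = 2)
  C[2][0] = min over k of (A[2][0] + B[0][0] = 4 + -5 = -1, A[2][1] + B[1][0] = -2 + 2 = 0, A[2][2] + B[2][0] = 8 + 3 = 11) = -1 (attained at k = 0)
  C[2][1] = min over k of (A[2][0] + B[0][1] = 4 + 9 = 13, A[2][1] + B[1][1] = -2 + 7 = 5, A[2][2] + B[2][1] = 8 + 10 = 18) = 5 (attained at k = 1)
  C[2][2] = min over k of (A[2][0] + B[0][2] = 4 + 3 = 7, A[2][1] + B[1][2] = -2 + 10 = 8, A[2][2] + B[2][2] = 8 + 8 = 16) = 7 (attained at k = 0)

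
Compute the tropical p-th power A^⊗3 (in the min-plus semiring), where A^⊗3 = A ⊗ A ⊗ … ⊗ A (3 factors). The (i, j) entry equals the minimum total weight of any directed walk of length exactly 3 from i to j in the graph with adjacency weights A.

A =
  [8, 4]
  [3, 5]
A^⊗3 =
  [12, 11]
  [10, 12]

Each entry (A^⊗3)_ij equals the minimum over all length-3 walks i = v_0 → v_1 → … → v_3 = j of Σ_t A[v_t][v_{t+1}]. For example, for (i, j) = (0, 1) we minimise over 4 possible intermediate vertex sequences; the minimum is 11, attained along the walk 0 → 1 → 0 → 1.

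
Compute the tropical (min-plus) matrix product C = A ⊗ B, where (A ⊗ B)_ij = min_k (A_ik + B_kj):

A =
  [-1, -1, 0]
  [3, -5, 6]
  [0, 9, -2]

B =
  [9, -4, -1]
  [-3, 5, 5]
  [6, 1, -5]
A ⊗ B =
  [-4, -5, -5]
  [-8, -1, 0]
  [4, -4, -7]

Apply the min-plus product entry-by-entry:
  C[0][0] = min over k of (A[0][0] + B[0][0] = -1 + 9 = 8, A[0][1] + B[1][0] = -1 + -3 = -4, A[0][2] + B[2][0] = 0 + 6 = 6) = -4 (attained at k = 1)
  C[0][1] = min over k of (A[0][0] + B[0][1] = -1 + -4 = -5, A[0][1] + B[1][1] = -1 + 5 = 4, A[0][2] + B[2][1] = 0 + 1 = 1) = -5 (attained at k = 0)
  C[0][2] = min over k of (A[0][0] + B[0][2] = -1 + -1 = -2, A[0][1] + B[1][2] = -1 + 5 = 4, A[0][2] + B[2][2] = 0 + -5 = -5) = -5 (attained at k = 2)
  C[1][0] = min over k of (A[1][0] + B[0][0] = 3 + 9 = 12, A[1][1] + B[1][0] = -5 + -3 = -8, A[1][2] + B[2][0] = 6 + 6 = 12) = -8 (attained at k = 1)
  C[1][1] = min over k of (A[1][0] + B[0][1] = 3 + -4 = -1, A[1][1] + B[1][1] = -5 + 5 = 0, A[1][2] + B[2][1] = 6 + 1 = 7) = -1 (attained at k = 0)
  C[1][2] = min over k of (A[1][0] + B[0][2] = 3 + -1 = 2, A[1][1] + B[1][2] = -5 + 5 = 0, A[1][2] + B[2][2] = 6 + -5 = 1) = 0 (attained at k = 1)
  C[2][0] = min over k of (A[2][0] + B[0][0] = 0 + 9 = 9, A[2][1] + B[1][0] = 9 + -3 = 6, A[2][2] + B[2][0] = -2 + 6 = 4) = 4 (attained at k = 2)
  C[2][1] = min over k of (A[2][0] + B[0][1] = 0 + -4 = -4, A[2][1] + B[1][1] = 9 + 5 = 14, A[2][2] + B[2][1] = -2 + 1 = -1) = -4 (attained at k = 0)
  C[2][2] = min over k of (A[2][0] + B[0][2] = 0 + -1 = -1, A[2][1] + B[1][2] = 9 + 5 = 14, A[2][2] + B[2][2] = -2 + -5 = -7) = -7 (attained at k = 2)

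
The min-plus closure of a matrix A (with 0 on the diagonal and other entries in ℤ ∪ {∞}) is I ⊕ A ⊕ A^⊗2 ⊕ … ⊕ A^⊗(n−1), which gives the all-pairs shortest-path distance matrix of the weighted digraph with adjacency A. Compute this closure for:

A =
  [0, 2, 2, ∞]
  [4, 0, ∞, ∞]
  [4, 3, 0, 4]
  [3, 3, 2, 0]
Closure =
  [0, 2, 2, 6]
  [4, 0, 6, 10]
  [4, 3, 0, 4]
  [3, 3, 2, 0]

This is the Floyd-Warshall all-pairs shortest-path computation. For each intermediate vertex k = 0, 1, …, 3, update dist[i][j] ← min(dist[i][j], dist[i][k] + dist[k][j]). The final matrix gives, for each (i, j), the minimum total weight of any directed path from i to j (possibly empty when i = j).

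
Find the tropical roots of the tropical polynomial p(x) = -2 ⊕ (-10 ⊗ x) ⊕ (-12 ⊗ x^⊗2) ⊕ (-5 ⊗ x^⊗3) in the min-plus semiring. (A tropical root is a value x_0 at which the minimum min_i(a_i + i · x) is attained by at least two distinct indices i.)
Roots: {-7, 2, 8}

Each tropical root is a break point of the lower envelope of the lines y = a_i + i · x (there are 4 lines, with slopes 0, 1, ..., 3). Only the lines that attain the minimum somewhere contribute to roots; other lines are dominated. Here the surviving (envelope) indices are i = 3, i = 2, i = 1, i = 0.
Intersections between consecutive envelope lines give the roots: for adjacent envelope indices i < j the intersection is x = (a_i − a_j) / (j − i). Reading off the sorted break points: {-7, 2, 8}.
Verification: at each break x_0, at least two indices attain the minimum of min_i(a_i + i · x_0).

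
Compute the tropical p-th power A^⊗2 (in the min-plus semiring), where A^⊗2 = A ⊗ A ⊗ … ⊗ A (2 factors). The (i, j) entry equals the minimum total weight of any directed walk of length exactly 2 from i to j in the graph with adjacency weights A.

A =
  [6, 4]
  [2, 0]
A^⊗2 =
  [6, 4]
  [2, 0]

Each entry (A^⊗2)_ij equals the minimum over all length-2 walks i = v_0 → v_1 → … → v_2 = j of Σ_t A[v_t][v_{t+1}]. For example, for (i, j) = (0, 1) we minimise over 2 possible intermediate vertex sequences; the minimum is 4, attained along the walk 0 → 1 → 1.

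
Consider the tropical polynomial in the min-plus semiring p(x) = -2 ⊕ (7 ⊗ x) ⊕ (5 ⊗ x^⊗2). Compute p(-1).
p(-1) = -2

A tropical monomial a ⊗ x^⊗i evaluates to a + i · x. Evaluating each term at x = -1:
  Term 0 contributes -2 + 0 · -1 = -2
  Term 1 contributes 7 + 1 · -1 = 6
  Term 2 contributes 5 + 2 · -1 = 3
p(-1) = ⊕ of these = min[-2, 6, 3] = -2.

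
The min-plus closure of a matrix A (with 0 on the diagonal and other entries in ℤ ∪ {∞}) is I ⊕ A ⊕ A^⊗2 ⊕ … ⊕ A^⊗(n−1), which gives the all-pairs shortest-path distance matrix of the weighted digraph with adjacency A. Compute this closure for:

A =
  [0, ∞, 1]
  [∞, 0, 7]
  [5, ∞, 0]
Closure =
  [0, ∞, 1]
  [12, 0, 7]
  [5, ∞, 0]

This is the Floyd-Warshall all-pairs shortest-path computation. For each intermediate vertex k = 0, 1, …, 2, update dist[i][j] ← min(dist[i][j], dist[i][k] + dist[k][j]). The final matrix gives, for each (i, j), the minimum total weight of any directed path from i to j (possibly empty when i = j).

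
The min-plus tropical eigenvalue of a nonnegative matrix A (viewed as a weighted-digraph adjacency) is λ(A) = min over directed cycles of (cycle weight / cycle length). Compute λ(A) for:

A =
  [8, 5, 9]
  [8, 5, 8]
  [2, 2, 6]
λ(A) = 5

Enumerate directed cycles and compute their means (weight / length). Sample:
  cycle 0 → 0: weight = 8, length = 1, mean = 8/1 ≈ 8.000
  cycle 1 → 1: weight = 5, length = 1, mean = 5/1 ≈ 5.000
  cycle 2 → 2: weight = 6, length = 1, mean = 6/1 ≈ 6.000
  cycle 0 → 1 → 0: weight = 13, length = 2, mean = 13/2 ≈ 6.500
  cycle 0 → 2 → 0: weight = 11, length = 2, mean = 11/2 ≈ 5.500
  cycle 1 → 0 → 1: weight = 13, length = 2, mean = 13/2 ≈ 6.500
Minimum mean = 5.000, attained e.g. along the cycle 1 → 1 with weight 5 and length 1. So λ(A) = 5/1 = 5.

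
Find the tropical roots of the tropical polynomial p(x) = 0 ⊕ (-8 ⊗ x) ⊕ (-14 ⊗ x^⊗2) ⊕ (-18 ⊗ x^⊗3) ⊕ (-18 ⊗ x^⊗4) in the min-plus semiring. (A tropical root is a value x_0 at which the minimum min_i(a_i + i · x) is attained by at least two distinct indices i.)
Roots: {0, 4, 6, 8}

Each tropical root is a break point of the lower envelope of the lines y = a_i + i · x (there are 5 lines, with slopes 0, 1, ..., 4). Only the lines that attain the minimum somewhere contribute to roots; other lines are dominated. Here the surviving (envelope) indices are i = 4, i = 3, i = 2, i = 1, i = 0.
Intersections between consecutive envelope lines give the roots: for adjacent envelope indices i < j the intersection is x = (a_i − a_j) / (j − i). Reading off the sorted break points: {0, 4, 6, 8}.
Verification: at each break x_0, at least two indices attain the minimum of min_i(a_i + i · x_0).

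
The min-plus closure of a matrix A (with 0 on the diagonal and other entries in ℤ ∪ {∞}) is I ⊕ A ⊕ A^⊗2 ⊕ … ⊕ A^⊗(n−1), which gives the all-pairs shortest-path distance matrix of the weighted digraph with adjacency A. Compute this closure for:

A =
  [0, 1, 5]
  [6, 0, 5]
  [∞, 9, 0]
Closure =
  [0, 1, 5]
  [6, 0, 5]
  [15, 9, 0]

This is the Floyd-Warshall all-pairs shortest-path computation. For each intermediate vertex k = 0, 1, …, 2, update dist[i][j] ← min(dist[i][j], dist[i][k] + dist[k][j]). The final matrix gives, for each (i, j), the minimum total weight of any directed path from i to j (possibly empty when i = j).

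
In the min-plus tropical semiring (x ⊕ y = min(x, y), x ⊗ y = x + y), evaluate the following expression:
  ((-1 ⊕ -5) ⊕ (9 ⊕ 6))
((-1 ⊕ -5) ⊕ (9 ⊕ 6)) = -5

Expand innermost to outermost. Recall ⊕ takes the minimum of its arguments and ⊗ takes their sum. Working out the expression ((-1 ⊕ -5) ⊕ (9 ⊕ 6)) gives -5.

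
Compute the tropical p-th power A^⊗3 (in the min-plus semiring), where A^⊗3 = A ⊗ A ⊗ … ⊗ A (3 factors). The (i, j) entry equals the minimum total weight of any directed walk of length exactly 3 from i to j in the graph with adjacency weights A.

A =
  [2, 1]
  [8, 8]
A^⊗3 =
  [6, 5]
  [12, 11]

Each entry (A^⊗3)_ij equals the minimum over all length-3 walks i = v_0 → v_1 → … → v_3 = j of Σ_t A[v_t][v_{t+1}]. For example, for (i, j) = (0, 1) we minimise over 4 possible intermediate vertex sequences; the minimum is 5, attained along the walk 0 → 0 → 0 → 1.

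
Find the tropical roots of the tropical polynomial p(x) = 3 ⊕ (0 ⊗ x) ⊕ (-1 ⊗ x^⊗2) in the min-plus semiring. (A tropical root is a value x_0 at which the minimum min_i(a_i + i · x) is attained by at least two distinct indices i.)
Roots: {1, 3}

Each tropical root is a break point of the lower envelope of the lines y = a_i + i · x (there are 3 lines, with slopes 0, 1, ..., 2). Only the lines that attain the minimum somewhere contribute to roots; other lines are dominated. Here the surviving (envelope) indices are i = 2, i = 1, i = 0.
Intersections between consecutive envelope lines give the roots: for adjacent envelope indices i < j the intersection is x = (a_i − a_j) / (j − i). Reading off the sorted break points: {1, 3}.
Verification: at each break x_0, at least two indices attain the minimum of min_i(a_i + i · x_0).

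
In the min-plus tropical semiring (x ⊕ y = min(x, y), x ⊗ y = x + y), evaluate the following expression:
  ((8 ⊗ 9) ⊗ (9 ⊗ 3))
((8 ⊗ 9) ⊗ (9 ⊗ 3)) = 29

Expand innermost to outermost. Recall ⊕ takes the minimum of its arguments and ⊗ takes their sum. Working out the expression ((8 ⊗ 9) ⊗ (9 ⊗ 3)) gives 29.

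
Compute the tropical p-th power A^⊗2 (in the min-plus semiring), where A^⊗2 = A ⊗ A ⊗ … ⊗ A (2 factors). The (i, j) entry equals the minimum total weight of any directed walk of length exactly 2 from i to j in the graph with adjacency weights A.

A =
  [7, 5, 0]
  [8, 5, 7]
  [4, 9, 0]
A^⊗2 =
  [4, 9, 0]
  [11, 10, 7]
  [4, 9, 0]

Each entry (A^⊗2)_ij equals the minimum over all length-2 walks i = v_0 → v_1 → … → v_2 = j of Σ_t A[v_t][v_{t+1}]. For example, for (i, j) = (0, 2) we minimise over 3 possible intermediate vertex sequences; the minimum is 0, attained along the walk 0 → 2 → 2.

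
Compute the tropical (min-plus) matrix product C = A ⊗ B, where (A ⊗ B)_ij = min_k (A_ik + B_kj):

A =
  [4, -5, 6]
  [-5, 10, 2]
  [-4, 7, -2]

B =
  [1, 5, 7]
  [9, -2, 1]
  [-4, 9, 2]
A ⊗ B =
  [2, -7, -4]
  [-4, 0, 2]
  [-6, 1, 0]

Apply the min-plus product entry-by-entry:
  C[0][0] = min over k of (A[0][0] + B[0][0] = 4 + 1 = 5, A[0][1] + B[1][0] = -5 + 9 = 4, A[0][2] + B[2][0] = 6 + -4 = 2) = 2 (attained at k = 2)
  C[0][1] = min over k of (A[0][0] + B[0][1] = 4 + 5 = 9, A[0][1] + B[1][1] = -5 + -2 = -7, A[0][2] + B[2][1] = 6 + 9 = 15) = -7 (attained at k = 1)
  C[0][2] = min over k of (A[0][0] + B[0][2] = 4 + 7 = 11, A[0][1] + B[1][2] = -5 + 1 = -4, A[0][2] + B[2][2] = 6 + 2 = 8) = -4 (attained at k = 1)
  C[1][0] = min over k of (A[1][0] + B[0][0] = -5 + 1 = -4, A[1][1] + B[1][0] = 10 + 9 = 19, A[1][2] + B[2][0] = 2 + -4 = -2) = -4 (attained at k = 0)
  C[1][1] = min over k of (A[1][0] + B[0][1] = -5 + 5 = 0, A[1][1] + B[1][1] = 10 + -2 = 8, A[1][2] + B[2][1] = 2 + 9 = 11) = 0 (attained at k = 0)
  C[1][2] = min over k of (A[1][0] + B[0][2] = -5 + 7 = 2, A[1][1] + B[1][2] = 10 + 1 = 11, A[1][2] + B[2][2] = 2 + 2 = 4) = 2 (attained at k = 0)
  C[2][0] = min over k of (A[2][0] + B[0][0] = -4 + 1 = -3, A[2][1] + B[1][0] = 7 + 9 = 16, A[2][2] + B[2][0] = -2 + -4 = -6) = -6 (attained at k = 2)
  C[2][1] = min over k of (A[2][0] + B[0][1] = -4 + 5 = 1, A[2][1] + B[1][1] = 7 + -2 = 5, A[2][2] + B[2][1] = -2 + 9 = 7) = 1 (attained at k = 0)
  C[2][2] = min over k of (A[2][0] + B[0][2] = -4 + 7 = 3, A[2][1] + B[1][2] = 7 + 1 = 8, A[2][2] + B[2][2] = -2 + 2 = 0) = 0 (attained at k = 2)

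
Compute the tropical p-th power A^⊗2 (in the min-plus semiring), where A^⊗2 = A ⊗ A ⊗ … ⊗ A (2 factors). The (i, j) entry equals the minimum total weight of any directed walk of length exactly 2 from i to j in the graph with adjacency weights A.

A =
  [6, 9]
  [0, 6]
A^⊗2 =
  [9, 15]
  [6, 9]

Each entry (A^⊗2)_ij equals the minimum over all length-2 walks i = v_0 → v_1 → … → v_2 = j of Σ_t A[v_t][v_{t+1}]. For example, for (i, j) = (0, 1) we minimise over 2 possible intermediate vertex sequences; the minimum is 15, attained along the walk 0 → 0 → 1.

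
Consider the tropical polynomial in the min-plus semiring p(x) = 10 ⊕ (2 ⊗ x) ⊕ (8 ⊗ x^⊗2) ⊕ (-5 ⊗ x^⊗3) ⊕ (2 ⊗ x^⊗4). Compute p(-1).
p(-1) = -8

A tropical monomial a ⊗ x^⊗i evaluates to a + i · x. Evaluating each term at x = -1:
  Term 0 contributes 10 + 0 · -1 = 10
  Term 1 contributes 2 + 1 · -1 = 1
  Term 2 contributes 8 + 2 · -1 = 6
  Term 3 contributes -5 + 3 · -1 = -8
  Term 4 contributes 2 + 4 · -1 = -2
p(-1) = ⊕ of these = min[10, 1, 6, -8, -2] = -8.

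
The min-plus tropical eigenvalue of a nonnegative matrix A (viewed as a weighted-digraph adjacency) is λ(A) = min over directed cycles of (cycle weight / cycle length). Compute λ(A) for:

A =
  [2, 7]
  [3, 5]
λ(A) = 2

Enumerate directed cycles and compute their means (weight / length). Sample:
  cycle 0 → 0: weight = 2, length = 1, mean = 2/1 ≈ 2.000
  cycle 1 → 1: weight = 5, length = 1, mean = 5/1 ≈ 5.000
  cycle 0 → 1 → 0: weight = 10, length = 2, mean = 10/2 ≈ 5.000
  cycle 1 → 0 → 1: weight = 10, length = 2, mean = 10/2 ≈ 5.000
Minimum mean = 2.000, attained e.g. along the cycle 0 → 0 with weight 2 and length 1. So λ(A) = 2/1 = 2.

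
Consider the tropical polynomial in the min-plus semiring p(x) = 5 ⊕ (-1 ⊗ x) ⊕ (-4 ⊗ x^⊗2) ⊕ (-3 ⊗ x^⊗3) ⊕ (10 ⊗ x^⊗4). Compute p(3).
p(3) = 2

A tropical monomial a ⊗ x^⊗i evaluates to a + i · x. Evaluating each term at x = 3:
  Term 0 contributes 5 + 0 · 3 = 5
  Term 1 contributes -1 + 1 · 3 = 2
  Term 2 contributes -4 + 2 · 3 = 2
  Term 3 contributes -3 + 3 · 3 = 6
  Term 4 contributes 10 + 4 · 3 = 22
p(3) = ⊕ of these = min[5, 2, 2, 6, 22] = 2.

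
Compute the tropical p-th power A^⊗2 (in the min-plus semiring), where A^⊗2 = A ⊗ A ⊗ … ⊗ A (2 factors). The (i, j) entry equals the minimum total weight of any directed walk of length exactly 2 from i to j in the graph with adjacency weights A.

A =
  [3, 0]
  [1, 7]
A^⊗2 =
  [1, 3]
  [4, 1]

Each entry (A^⊗2)_ij equals the minimum over all length-2 walks i = v_0 → v_1 → … → v_2 = j of Σ_t A[v_t][v_{t+1}]. For example, for (i, j) = (0, 1) we minimise over 2 possible intermediate vertex sequences; the minimum is 3, attained along the walk 0 → 0 → 1.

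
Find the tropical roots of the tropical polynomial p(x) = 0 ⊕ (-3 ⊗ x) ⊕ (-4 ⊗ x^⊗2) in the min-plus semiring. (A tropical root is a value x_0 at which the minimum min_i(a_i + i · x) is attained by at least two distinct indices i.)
Roots: {1, 3}

Each tropical root is a break point of the lower envelope of the lines y = a_i + i · x (there are 3 lines, with slopes 0, 1, ..., 2). Only the lines that attain the minimum somewhere contribute to roots; other lines are dominated. Here the surviving (envelope) indices are i = 2, i = 1, i = 0.
Intersections between consecutive envelope lines give the roots: for adjacent envelope indices i < j the intersection is x = (a_i − a_j) / (j − i). Reading off the sorted break points: {1, 3}.
Verification: at each break x_0, at least two indices attain the minimum of min_i(a_i + i · x_0).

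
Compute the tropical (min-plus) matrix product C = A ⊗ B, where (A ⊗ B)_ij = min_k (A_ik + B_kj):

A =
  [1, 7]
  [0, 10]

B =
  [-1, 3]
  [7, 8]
A ⊗ B =
  [0, 4]
  [-1, 3]

Apply the min-plus product entry-by-entry:
  C[0][0] = min over k of (A[0][0] + B[0][0] = 1 + -1 = 0, A[0][1] + B[1][0] = 7 + 7 = 14) = 0 (attained at k = 0)
  C[0][1] = min over k of (A[0][0] + B[0][1] = 1 + 3 = 4, A[0][1] + B[1][1] = 7 + 8 = 15) = 4 (attained at k = 0)
  C[1][0] = min over k of (A[1][0] + B[0][0] = 0 + -1 = -1, A[1][1] + B[1][0] = 10 + 7 = 17) = -1 (attained at k = 0)
  C[1][1] = min over k of (A[1][0] + B[0][1] = 0 + 3 = 3, A[1][1] + B[1][1] = 10 + 8 = 18) = 3 (attained at k = 0)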